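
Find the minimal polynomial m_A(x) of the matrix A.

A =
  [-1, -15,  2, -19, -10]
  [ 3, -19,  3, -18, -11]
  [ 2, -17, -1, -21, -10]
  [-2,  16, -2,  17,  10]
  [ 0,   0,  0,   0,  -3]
x^4 + 4*x^3 - 18*x^2 - 108*x - 135

The characteristic polynomial is χ_A(x) = (x - 5)*(x + 3)^4, so the eigenvalues are known. The minimal polynomial is
  m_A(x) = Π_λ (x − λ)^{k_λ}
where k_λ is the size of the *largest* Jordan block for λ (equivalently, the smallest k with (A − λI)^k v = 0 for every generalised eigenvector v of λ).

  λ = -3: largest Jordan block has size 3, contributing (x + 3)^3
  λ = 5: largest Jordan block has size 1, contributing (x − 5)

So m_A(x) = (x - 5)*(x + 3)^3 = x^4 + 4*x^3 - 18*x^2 - 108*x - 135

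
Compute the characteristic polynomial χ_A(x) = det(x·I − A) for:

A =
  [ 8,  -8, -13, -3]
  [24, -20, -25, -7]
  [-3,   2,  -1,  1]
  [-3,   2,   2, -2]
x^4 + 15*x^3 + 84*x^2 + 208*x + 192

Expanding det(x·I − A) (e.g. by cofactor expansion or by noting that A is similar to its Jordan form J, which has the same characteristic polynomial as A) gives
  χ_A(x) = x^4 + 15*x^3 + 84*x^2 + 208*x + 192
which factors as (x + 3)*(x + 4)^3. The eigenvalues (with algebraic multiplicities) are λ = -4 with multiplicity 3, λ = -3 with multiplicity 1.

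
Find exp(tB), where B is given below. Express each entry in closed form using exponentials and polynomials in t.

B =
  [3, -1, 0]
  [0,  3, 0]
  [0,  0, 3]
e^{tB} =
  [exp(3*t), -t*exp(3*t), 0]
  [0, exp(3*t), 0]
  [0, 0, exp(3*t)]

Strategy: write B = P · J · P⁻¹ where J is a Jordan canonical form, so e^{tB} = P · e^{tJ} · P⁻¹, and e^{tJ} can be computed block-by-block.

B has Jordan form
J =
  [3, 1, 0]
  [0, 3, 0]
  [0, 0, 3]
(up to reordering of blocks).

Per-block formulas:
  For a 1×1 block at λ = 3: exp(t · [3]) = [e^(3t)].
  For a 2×2 Jordan block J_2(3): exp(t · J_2(3)) = e^(3t)·(I + t·N), where N is the 2×2 nilpotent shift.

After assembling e^{tJ} and conjugating by P, we get:

e^{tB} =
  [exp(3*t), -t*exp(3*t), 0]
  [0, exp(3*t), 0]
  [0, 0, exp(3*t)]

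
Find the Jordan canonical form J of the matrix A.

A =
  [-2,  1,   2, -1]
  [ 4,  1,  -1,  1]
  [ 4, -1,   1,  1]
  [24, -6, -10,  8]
J_3(2) ⊕ J_1(2)

The characteristic polynomial is
  det(x·I − A) = x^4 - 8*x^3 + 24*x^2 - 32*x + 16 = (x - 2)^4

Eigenvalues and multiplicities (the geometric multiplicity of λ is n − rank(A − λI), which equals the number of Jordan blocks for λ):
  λ = 2: algebraic multiplicity = 4, geometric multiplicity = 2

Determining the block sizes for each eigenvalue:
  λ = 2: with am = 4 and gm = 2, the partition is not yet determined (e.g. several partitions of 4 into 2 parts exist). Let N = A − (2)·I. Computing rank(N^1) = 2, rank(N^2) = 1, rank(N^3) = 0; the number of blocks of size ≥ j is rank(N^{j−1}) − rank(N^j), giving [2, 1, 1]. So we have 1 block(s) of size 3, 1 block(s) of size 1 → block sizes [3, 1]

Assembling the blocks gives a Jordan form
J =
  [2, 1, 0, 0]
  [0, 2, 1, 0]
  [0, 0, 2, 0]
  [0, 0, 0, 2]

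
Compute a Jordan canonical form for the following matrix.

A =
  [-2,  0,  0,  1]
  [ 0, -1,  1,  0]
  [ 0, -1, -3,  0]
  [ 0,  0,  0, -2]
J_2(-2) ⊕ J_2(-2)

The characteristic polynomial is
  det(x·I − A) = x^4 + 8*x^3 + 24*x^2 + 32*x + 16 = (x + 2)^4

Eigenvalues and multiplicities (the geometric multiplicity of λ is n − rank(A − λI), which equals the number of Jordan blocks for λ):
  λ = -2: algebraic multiplicity = 4, geometric multiplicity = 2

Determining the block sizes for each eigenvalue:
  λ = -2: with am = 4 and gm = 2, the partition is not yet determined (e.g. several partitions of 4 into 2 parts exist). Let N = A − (-2)·I. Computing rank(N^1) = 2, rank(N^2) = 0; the number of blocks of size ≥ j is rank(N^{j−1}) − rank(N^j), giving [2, 2]. So we have 2 block(s) of size 2 → block sizes [2, 2]

Assembling the blocks gives a Jordan form
J =
  [-2,  1,  0,  0]
  [ 0, -2,  0,  0]
  [ 0,  0, -2,  1]
  [ 0,  0,  0, -2]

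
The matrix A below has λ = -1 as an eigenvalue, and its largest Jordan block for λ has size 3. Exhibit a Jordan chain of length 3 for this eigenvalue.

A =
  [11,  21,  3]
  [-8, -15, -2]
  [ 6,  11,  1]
A Jordan chain for λ = -1 of length 3:
v_1 = (-6, 4, -4)ᵀ
v_2 = (12, -8, 6)ᵀ
v_3 = (1, 0, 0)ᵀ

Let N = A − (-1)·I. We want v_3 with N^3 v_3 = 0 but N^2 v_3 ≠ 0; then v_{j-1} := N · v_j for j = 3, …, 2.

Pick v_3 = (1, 0, 0)ᵀ.
Then v_2 = N · v_3 = (12, -8, 6)ᵀ.
Then v_1 = N · v_2 = (-6, 4, -4)ᵀ.

Sanity check: (A − (-1)·I) v_1 = (0, 0, 0)ᵀ = 0. ✓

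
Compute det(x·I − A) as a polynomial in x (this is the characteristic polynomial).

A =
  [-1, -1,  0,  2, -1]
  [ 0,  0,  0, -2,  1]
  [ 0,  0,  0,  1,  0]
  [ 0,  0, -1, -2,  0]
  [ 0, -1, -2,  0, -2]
x^5 + 5*x^4 + 10*x^3 + 10*x^2 + 5*x + 1

Expanding det(x·I − A) (e.g. by cofactor expansion or by noting that A is similar to its Jordan form J, which has the same characteristic polynomial as A) gives
  χ_A(x) = x^5 + 5*x^4 + 10*x^3 + 10*x^2 + 5*x + 1
which factors as (x + 1)^5. The eigenvalues (with algebraic multiplicities) are λ = -1 with multiplicity 5.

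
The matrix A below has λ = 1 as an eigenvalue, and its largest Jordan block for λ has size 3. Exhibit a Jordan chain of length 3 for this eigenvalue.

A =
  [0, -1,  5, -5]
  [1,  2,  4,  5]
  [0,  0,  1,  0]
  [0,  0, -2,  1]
A Jordan chain for λ = 1 of length 3:
v_1 = (1, -1, 0, 0)ᵀ
v_2 = (5, 4, 0, -2)ᵀ
v_3 = (0, 0, 1, 0)ᵀ

Let N = A − (1)·I. We want v_3 with N^3 v_3 = 0 but N^2 v_3 ≠ 0; then v_{j-1} := N · v_j for j = 3, …, 2.

Pick v_3 = (0, 0, 1, 0)ᵀ.
Then v_2 = N · v_3 = (5, 4, 0, -2)ᵀ.
Then v_1 = N · v_2 = (1, -1, 0, 0)ᵀ.

Sanity check: (A − (1)·I) v_1 = (0, 0, 0, 0)ᵀ = 0. ✓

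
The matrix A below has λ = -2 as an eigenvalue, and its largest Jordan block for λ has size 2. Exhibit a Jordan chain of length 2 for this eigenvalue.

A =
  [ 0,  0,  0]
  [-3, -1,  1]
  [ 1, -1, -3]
A Jordan chain for λ = -2 of length 2:
v_1 = (0, 1, -1)ᵀ
v_2 = (0, 1, 0)ᵀ

Let N = A − (-2)·I. We want v_2 with N^2 v_2 = 0 but N^1 v_2 ≠ 0; then v_{j-1} := N · v_j for j = 2, …, 2.

Pick v_2 = (0, 1, 0)ᵀ.
Then v_1 = N · v_2 = (0, 1, -1)ᵀ.

Sanity check: (A − (-2)·I) v_1 = (0, 0, 0)ᵀ = 0. ✓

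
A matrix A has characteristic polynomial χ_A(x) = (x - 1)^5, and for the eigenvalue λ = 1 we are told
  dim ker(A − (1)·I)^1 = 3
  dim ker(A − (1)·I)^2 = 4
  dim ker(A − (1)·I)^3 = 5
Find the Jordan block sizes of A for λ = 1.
Block sizes for λ = 1: [3, 1, 1]

From the dimensions of kernels of powers, the number of Jordan blocks of size at least j is d_j − d_{j−1} where d_j = dim ker(N^j) (with d_0 = 0). Computing the differences gives [3, 1, 1].
The number of blocks of size exactly k is (#blocks of size ≥ k) − (#blocks of size ≥ k + 1), so the partition is: 2 block(s) of size 1, 1 block(s) of size 3.
In nonincreasing order the block sizes are [3, 1, 1].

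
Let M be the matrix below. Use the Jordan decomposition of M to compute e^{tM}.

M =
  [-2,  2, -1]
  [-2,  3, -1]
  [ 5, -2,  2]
e^{tM} =
  [-3*t*exp(t) + exp(t), 2*t*exp(t), -t*exp(t)]
  [-3*t^2*exp(t)/2 - 2*t*exp(t), t^2*exp(t) + 2*t*exp(t) + exp(t), -t^2*exp(t)/2 - t*exp(t)]
  [-3*t^2*exp(t) + 5*t*exp(t), 2*t^2*exp(t) - 2*t*exp(t), -t^2*exp(t) + t*exp(t) + exp(t)]

Strategy: write M = P · J · P⁻¹ where J is a Jordan canonical form, so e^{tM} = P · e^{tJ} · P⁻¹, and e^{tJ} can be computed block-by-block.

M has Jordan form
J =
  [1, 1, 0]
  [0, 1, 1]
  [0, 0, 1]
(up to reordering of blocks).

Per-block formulas:
  For a 3×3 Jordan block J_3(1): exp(t · J_3(1)) = e^(1t)·(I + t·N + (t^2/2)·N^2), where N is the 3×3 nilpotent shift.

After assembling e^{tJ} and conjugating by P, we get:

e^{tM} =
  [-3*t*exp(t) + exp(t), 2*t*exp(t), -t*exp(t)]
  [-3*t^2*exp(t)/2 - 2*t*exp(t), t^2*exp(t) + 2*t*exp(t) + exp(t), -t^2*exp(t)/2 - t*exp(t)]
  [-3*t^2*exp(t) + 5*t*exp(t), 2*t^2*exp(t) - 2*t*exp(t), -t^2*exp(t) + t*exp(t) + exp(t)]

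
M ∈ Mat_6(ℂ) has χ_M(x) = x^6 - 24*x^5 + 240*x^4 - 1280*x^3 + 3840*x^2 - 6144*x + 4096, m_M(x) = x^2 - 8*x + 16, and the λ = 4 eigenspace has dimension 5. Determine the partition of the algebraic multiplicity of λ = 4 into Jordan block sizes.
Block sizes for λ = 4: [2, 1, 1, 1, 1]

Step 1 — from the characteristic polynomial, algebraic multiplicity of λ = 4 is 6. From dim ker(M − (4)·I) = 5, there are exactly 5 Jordan blocks for λ = 4.
Step 2 — from the minimal polynomial, the factor (x − 4)^2 tells us the largest block for λ = 4 has size 2.
Step 3 — with total size 6, 5 blocks, and largest block 2, the block sizes (in nonincreasing order) are [2, 1, 1, 1, 1].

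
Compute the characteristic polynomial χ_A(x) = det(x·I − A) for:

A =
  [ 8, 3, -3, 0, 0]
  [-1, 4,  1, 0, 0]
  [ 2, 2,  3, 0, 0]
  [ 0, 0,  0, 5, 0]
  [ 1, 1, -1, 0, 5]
x^5 - 25*x^4 + 250*x^3 - 1250*x^2 + 3125*x - 3125

Expanding det(x·I − A) (e.g. by cofactor expansion or by noting that A is similar to its Jordan form J, which has the same characteristic polynomial as A) gives
  χ_A(x) = x^5 - 25*x^4 + 250*x^3 - 1250*x^2 + 3125*x - 3125
which factors as (x - 5)^5. The eigenvalues (with algebraic multiplicities) are λ = 5 with multiplicity 5.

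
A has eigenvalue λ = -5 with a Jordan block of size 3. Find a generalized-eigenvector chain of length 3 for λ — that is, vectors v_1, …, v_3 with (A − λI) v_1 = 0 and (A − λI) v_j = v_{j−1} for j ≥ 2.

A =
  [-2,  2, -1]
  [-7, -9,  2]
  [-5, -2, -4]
A Jordan chain for λ = -5 of length 3:
v_1 = (0, -3, -6)ᵀ
v_2 = (3, -7, -5)ᵀ
v_3 = (1, 0, 0)ᵀ

Let N = A − (-5)·I. We want v_3 with N^3 v_3 = 0 but N^2 v_3 ≠ 0; then v_{j-1} := N · v_j for j = 3, …, 2.

Pick v_3 = (1, 0, 0)ᵀ.
Then v_2 = N · v_3 = (3, -7, -5)ᵀ.
Then v_1 = N · v_2 = (0, -3, -6)ᵀ.

Sanity check: (A − (-5)·I) v_1 = (0, 0, 0)ᵀ = 0. ✓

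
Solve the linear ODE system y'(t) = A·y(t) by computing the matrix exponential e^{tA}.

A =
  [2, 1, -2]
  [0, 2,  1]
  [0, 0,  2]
e^{tA} =
  [exp(2*t), t*exp(2*t), t^2*exp(2*t)/2 - 2*t*exp(2*t)]
  [0, exp(2*t), t*exp(2*t)]
  [0, 0, exp(2*t)]

Strategy: write A = P · J · P⁻¹ where J is a Jordan canonical form, so e^{tA} = P · e^{tJ} · P⁻¹, and e^{tJ} can be computed block-by-block.

A has Jordan form
J =
  [2, 1, 0]
  [0, 2, 1]
  [0, 0, 2]
(up to reordering of blocks).

Per-block formulas:
  For a 3×3 Jordan block J_3(2): exp(t · J_3(2)) = e^(2t)·(I + t·N + (t^2/2)·N^2), where N is the 3×3 nilpotent shift.

After assembling e^{tJ} and conjugating by P, we get:

e^{tA} =
  [exp(2*t), t*exp(2*t), t^2*exp(2*t)/2 - 2*t*exp(2*t)]
  [0, exp(2*t), t*exp(2*t)]
  [0, 0, exp(2*t)]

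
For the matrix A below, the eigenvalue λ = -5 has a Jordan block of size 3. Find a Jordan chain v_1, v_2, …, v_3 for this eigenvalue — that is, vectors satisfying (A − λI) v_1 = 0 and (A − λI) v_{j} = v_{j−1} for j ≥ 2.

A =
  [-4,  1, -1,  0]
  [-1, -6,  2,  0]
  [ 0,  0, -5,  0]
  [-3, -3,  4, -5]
A Jordan chain for λ = -5 of length 3:
v_1 = (1, -1, 0, -3)ᵀ
v_2 = (-1, 2, 0, 4)ᵀ
v_3 = (0, 0, 1, 0)ᵀ

Let N = A − (-5)·I. We want v_3 with N^3 v_3 = 0 but N^2 v_3 ≠ 0; then v_{j-1} := N · v_j for j = 3, …, 2.

Pick v_3 = (0, 0, 1, 0)ᵀ.
Then v_2 = N · v_3 = (-1, 2, 0, 4)ᵀ.
Then v_1 = N · v_2 = (1, -1, 0, -3)ᵀ.

Sanity check: (A − (-5)·I) v_1 = (0, 0, 0, 0)ᵀ = 0. ✓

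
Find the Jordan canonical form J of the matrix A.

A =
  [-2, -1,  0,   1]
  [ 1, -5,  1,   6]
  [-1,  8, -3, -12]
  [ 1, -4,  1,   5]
J_1(-2) ⊕ J_3(-1)

The characteristic polynomial is
  det(x·I − A) = x^4 + 5*x^3 + 9*x^2 + 7*x + 2 = (x + 1)^3*(x + 2)

Eigenvalues and multiplicities (the geometric multiplicity of λ is n − rank(A − λI), which equals the number of Jordan blocks for λ):
  λ = -2: algebraic multiplicity = 1, geometric multiplicity = 1
  λ = -1: algebraic multiplicity = 3, geometric multiplicity = 1

Determining the block sizes for each eigenvalue:
  λ = -2: one block (gm = 1), so the single block has size am = 1 → block sizes [1]
  λ = -1: one block (gm = 1), so the single block has size am = 3 → block sizes [3]

Assembling the blocks gives a Jordan form
J =
  [-2,  0,  0,  0]
  [ 0, -1,  1,  0]
  [ 0,  0, -1,  1]
  [ 0,  0,  0, -1]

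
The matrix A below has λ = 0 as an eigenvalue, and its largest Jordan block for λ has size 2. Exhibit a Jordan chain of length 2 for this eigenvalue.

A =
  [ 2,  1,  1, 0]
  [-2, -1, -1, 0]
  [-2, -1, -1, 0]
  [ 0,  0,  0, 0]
A Jordan chain for λ = 0 of length 2:
v_1 = (2, -2, -2, 0)ᵀ
v_2 = (1, 0, 0, 0)ᵀ

Let N = A − (0)·I. We want v_2 with N^2 v_2 = 0 but N^1 v_2 ≠ 0; then v_{j-1} := N · v_j for j = 2, …, 2.

Pick v_2 = (1, 0, 0, 0)ᵀ.
Then v_1 = N · v_2 = (2, -2, -2, 0)ᵀ.

Sanity check: (A − (0)·I) v_1 = (0, 0, 0, 0)ᵀ = 0. ✓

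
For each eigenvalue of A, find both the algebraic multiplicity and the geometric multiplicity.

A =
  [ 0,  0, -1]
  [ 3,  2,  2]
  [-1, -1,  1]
λ = 1: alg = 3, geom = 1

Step 1 — factor the characteristic polynomial to read off the algebraic multiplicities:
  χ_A(x) = (x - 1)^3

Step 2 — compute geometric multiplicities via the rank-nullity identity g(λ) = n − rank(A − λI):
  rank(A − (1)·I) = 2, so dim ker(A − (1)·I) = n − 2 = 1

Summary:
  λ = 1: algebraic multiplicity = 3, geometric multiplicity = 1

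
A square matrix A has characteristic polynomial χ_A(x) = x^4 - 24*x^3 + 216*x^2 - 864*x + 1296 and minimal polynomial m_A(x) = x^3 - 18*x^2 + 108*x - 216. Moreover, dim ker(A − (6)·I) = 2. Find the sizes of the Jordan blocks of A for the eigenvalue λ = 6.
Block sizes for λ = 6: [3, 1]

Step 1 — from the characteristic polynomial, algebraic multiplicity of λ = 6 is 4. From dim ker(A − (6)·I) = 2, there are exactly 2 Jordan blocks for λ = 6.
Step 2 — from the minimal polynomial, the factor (x − 6)^3 tells us the largest block for λ = 6 has size 3.
Step 3 — with total size 4, 2 blocks, and largest block 3, the block sizes (in nonincreasing order) are [3, 1].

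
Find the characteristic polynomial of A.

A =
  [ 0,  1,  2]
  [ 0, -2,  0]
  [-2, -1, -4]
x^3 + 6*x^2 + 12*x + 8

Expanding det(x·I − A) (e.g. by cofactor expansion or by noting that A is similar to its Jordan form J, which has the same characteristic polynomial as A) gives
  χ_A(x) = x^3 + 6*x^2 + 12*x + 8
which factors as (x + 2)^3. The eigenvalues (with algebraic multiplicities) are λ = -2 with multiplicity 3.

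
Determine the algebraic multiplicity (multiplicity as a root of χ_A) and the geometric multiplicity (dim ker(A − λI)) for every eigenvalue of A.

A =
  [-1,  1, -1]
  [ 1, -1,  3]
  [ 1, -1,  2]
λ = 0: alg = 3, geom = 1

Step 1 — factor the characteristic polynomial to read off the algebraic multiplicities:
  χ_A(x) = x^3

Step 2 — compute geometric multiplicities via the rank-nullity identity g(λ) = n − rank(A − λI):
  rank(A − (0)·I) = 2, so dim ker(A − (0)·I) = n − 2 = 1

Summary:
  λ = 0: algebraic multiplicity = 3, geometric multiplicity = 1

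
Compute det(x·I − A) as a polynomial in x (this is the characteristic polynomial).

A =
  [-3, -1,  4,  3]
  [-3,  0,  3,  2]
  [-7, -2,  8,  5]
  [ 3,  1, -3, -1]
x^4 - 4*x^3 + 6*x^2 - 4*x + 1

Expanding det(x·I − A) (e.g. by cofactor expansion or by noting that A is similar to its Jordan form J, which has the same characteristic polynomial as A) gives
  χ_A(x) = x^4 - 4*x^3 + 6*x^2 - 4*x + 1
which factors as (x - 1)^4. The eigenvalues (with algebraic multiplicities) are λ = 1 with multiplicity 4.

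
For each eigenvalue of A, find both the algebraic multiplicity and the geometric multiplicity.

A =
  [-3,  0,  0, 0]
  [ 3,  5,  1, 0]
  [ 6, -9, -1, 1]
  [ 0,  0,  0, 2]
λ = -3: alg = 1, geom = 1; λ = 2: alg = 3, geom = 1

Step 1 — factor the characteristic polynomial to read off the algebraic multiplicities:
  χ_A(x) = (x - 2)^3*(x + 3)

Step 2 — compute geometric multiplicities via the rank-nullity identity g(λ) = n − rank(A − λI):
  rank(A − (-3)·I) = 3, so dim ker(A − (-3)·I) = n − 3 = 1
  rank(A − (2)·I) = 3, so dim ker(A − (2)·I) = n − 3 = 1

Summary:
  λ = -3: algebraic multiplicity = 1, geometric multiplicity = 1
  λ = 2: algebraic multiplicity = 3, geometric multiplicity = 1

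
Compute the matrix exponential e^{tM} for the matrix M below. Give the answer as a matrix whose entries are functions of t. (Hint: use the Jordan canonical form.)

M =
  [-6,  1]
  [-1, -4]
e^{tM} =
  [-t*exp(-5*t) + exp(-5*t), t*exp(-5*t)]
  [-t*exp(-5*t), t*exp(-5*t) + exp(-5*t)]

Strategy: write M = P · J · P⁻¹ where J is a Jordan canonical form, so e^{tM} = P · e^{tJ} · P⁻¹, and e^{tJ} can be computed block-by-block.

M has Jordan form
J =
  [-5,  1]
  [ 0, -5]
(up to reordering of blocks).

Per-block formulas:
  For a 2×2 Jordan block J_2(-5): exp(t · J_2(-5)) = e^(-5t)·(I + t·N), where N is the 2×2 nilpotent shift.

After assembling e^{tJ} and conjugating by P, we get:

e^{tM} =
  [-t*exp(-5*t) + exp(-5*t), t*exp(-5*t)]
  [-t*exp(-5*t), t*exp(-5*t) + exp(-5*t)]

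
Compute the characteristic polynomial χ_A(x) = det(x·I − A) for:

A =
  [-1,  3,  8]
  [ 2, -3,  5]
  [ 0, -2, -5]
x^3 + 9*x^2 + 27*x + 27

Expanding det(x·I − A) (e.g. by cofactor expansion or by noting that A is similar to its Jordan form J, which has the same characteristic polynomial as A) gives
  χ_A(x) = x^3 + 9*x^2 + 27*x + 27
which factors as (x + 3)^3. The eigenvalues (with algebraic multiplicities) are λ = -3 with multiplicity 3.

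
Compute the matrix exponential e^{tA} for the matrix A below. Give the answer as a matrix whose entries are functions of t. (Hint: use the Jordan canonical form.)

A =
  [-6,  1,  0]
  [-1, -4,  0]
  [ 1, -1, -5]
e^{tA} =
  [-t*exp(-5*t) + exp(-5*t), t*exp(-5*t), 0]
  [-t*exp(-5*t), t*exp(-5*t) + exp(-5*t), 0]
  [t*exp(-5*t), -t*exp(-5*t), exp(-5*t)]

Strategy: write A = P · J · P⁻¹ where J is a Jordan canonical form, so e^{tA} = P · e^{tJ} · P⁻¹, and e^{tJ} can be computed block-by-block.

A has Jordan form
J =
  [-5,  1,  0]
  [ 0, -5,  0]
  [ 0,  0, -5]
(up to reordering of blocks).

Per-block formulas:
  For a 2×2 Jordan block J_2(-5): exp(t · J_2(-5)) = e^(-5t)·(I + t·N), where N is the 2×2 nilpotent shift.
  For a 1×1 block at λ = -5: exp(t · [-5]) = [e^(-5t)].

After assembling e^{tJ} and conjugating by P, we get:

e^{tA} =
  [-t*exp(-5*t) + exp(-5*t), t*exp(-5*t), 0]
  [-t*exp(-5*t), t*exp(-5*t) + exp(-5*t), 0]
  [t*exp(-5*t), -t*exp(-5*t), exp(-5*t)]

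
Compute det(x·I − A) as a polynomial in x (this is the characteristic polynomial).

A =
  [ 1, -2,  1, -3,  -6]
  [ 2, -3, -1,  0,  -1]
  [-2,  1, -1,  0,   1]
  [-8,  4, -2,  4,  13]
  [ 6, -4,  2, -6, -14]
x^5 + 13*x^4 + 64*x^3 + 152*x^2 + 176*x + 80

Expanding det(x·I − A) (e.g. by cofactor expansion or by noting that A is similar to its Jordan form J, which has the same characteristic polynomial as A) gives
  χ_A(x) = x^5 + 13*x^4 + 64*x^3 + 152*x^2 + 176*x + 80
which factors as (x + 2)^4*(x + 5). The eigenvalues (with algebraic multiplicities) are λ = -5 with multiplicity 1, λ = -2 with multiplicity 4.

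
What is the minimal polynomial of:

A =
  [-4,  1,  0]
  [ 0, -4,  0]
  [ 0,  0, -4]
x^2 + 8*x + 16

The characteristic polynomial is χ_A(x) = (x + 4)^3, so the eigenvalues are known. The minimal polynomial is
  m_A(x) = Π_λ (x − λ)^{k_λ}
where k_λ is the size of the *largest* Jordan block for λ (equivalently, the smallest k with (A − λI)^k v = 0 for every generalised eigenvector v of λ).

  λ = -4: largest Jordan block has size 2, contributing (x + 4)^2

So m_A(x) = (x + 4)^2 = x^2 + 8*x + 16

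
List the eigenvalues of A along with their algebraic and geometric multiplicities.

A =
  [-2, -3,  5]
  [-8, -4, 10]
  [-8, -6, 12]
λ = 2: alg = 3, geom = 2

Step 1 — factor the characteristic polynomial to read off the algebraic multiplicities:
  χ_A(x) = (x - 2)^3

Step 2 — compute geometric multiplicities via the rank-nullity identity g(λ) = n − rank(A − λI):
  rank(A − (2)·I) = 1, so dim ker(A − (2)·I) = n − 1 = 2

Summary:
  λ = 2: algebraic multiplicity = 3, geometric multiplicity = 2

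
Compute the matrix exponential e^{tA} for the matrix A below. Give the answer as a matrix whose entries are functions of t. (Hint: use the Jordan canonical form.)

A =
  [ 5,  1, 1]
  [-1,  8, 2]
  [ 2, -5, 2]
e^{tA} =
  [t^2*exp(5*t)/2 + exp(5*t), -t^2*exp(5*t) + t*exp(5*t), -t^2*exp(5*t)/2 + t*exp(5*t)]
  [t^2*exp(5*t)/2 - t*exp(5*t), -t^2*exp(5*t) + 3*t*exp(5*t) + exp(5*t), -t^2*exp(5*t)/2 + 2*t*exp(5*t)]
  [-t^2*exp(5*t)/2 + 2*t*exp(5*t), t^2*exp(5*t) - 5*t*exp(5*t), t^2*exp(5*t)/2 - 3*t*exp(5*t) + exp(5*t)]

Strategy: write A = P · J · P⁻¹ where J is a Jordan canonical form, so e^{tA} = P · e^{tJ} · P⁻¹, and e^{tJ} can be computed block-by-block.

A has Jordan form
J =
  [5, 1, 0]
  [0, 5, 1]
  [0, 0, 5]
(up to reordering of blocks).

Per-block formulas:
  For a 3×3 Jordan block J_3(5): exp(t · J_3(5)) = e^(5t)·(I + t·N + (t^2/2)·N^2), where N is the 3×3 nilpotent shift.

After assembling e^{tJ} and conjugating by P, we get:

e^{tA} =
  [t^2*exp(5*t)/2 + exp(5*t), -t^2*exp(5*t) + t*exp(5*t), -t^2*exp(5*t)/2 + t*exp(5*t)]
  [t^2*exp(5*t)/2 - t*exp(5*t), -t^2*exp(5*t) + 3*t*exp(5*t) + exp(5*t), -t^2*exp(5*t)/2 + 2*t*exp(5*t)]
  [-t^2*exp(5*t)/2 + 2*t*exp(5*t), t^2*exp(5*t) - 5*t*exp(5*t), t^2*exp(5*t)/2 - 3*t*exp(5*t) + exp(5*t)]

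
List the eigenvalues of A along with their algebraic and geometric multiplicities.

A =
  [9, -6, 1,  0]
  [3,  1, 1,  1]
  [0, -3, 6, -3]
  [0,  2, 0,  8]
λ = 6: alg = 4, geom = 2

Step 1 — factor the characteristic polynomial to read off the algebraic multiplicities:
  χ_A(x) = (x - 6)^4

Step 2 — compute geometric multiplicities via the rank-nullity identity g(λ) = n − rank(A − λI):
  rank(A − (6)·I) = 2, so dim ker(A − (6)·I) = n − 2 = 2

Summary:
  λ = 6: algebraic multiplicity = 4, geometric multiplicity = 2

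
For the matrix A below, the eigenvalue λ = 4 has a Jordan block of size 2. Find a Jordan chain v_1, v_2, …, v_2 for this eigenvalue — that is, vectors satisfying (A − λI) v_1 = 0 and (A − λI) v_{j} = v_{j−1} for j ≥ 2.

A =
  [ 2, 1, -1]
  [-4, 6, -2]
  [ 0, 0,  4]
A Jordan chain for λ = 4 of length 2:
v_1 = (-2, -4, 0)ᵀ
v_2 = (1, 0, 0)ᵀ

Let N = A − (4)·I. We want v_2 with N^2 v_2 = 0 but N^1 v_2 ≠ 0; then v_{j-1} := N · v_j for j = 2, …, 2.

Pick v_2 = (1, 0, 0)ᵀ.
Then v_1 = N · v_2 = (-2, -4, 0)ᵀ.

Sanity check: (A − (4)·I) v_1 = (0, 0, 0)ᵀ = 0. ✓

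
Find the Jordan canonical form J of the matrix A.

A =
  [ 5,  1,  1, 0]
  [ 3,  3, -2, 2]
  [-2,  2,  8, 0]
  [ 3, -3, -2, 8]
J_3(6) ⊕ J_1(6)

The characteristic polynomial is
  det(x·I − A) = x^4 - 24*x^3 + 216*x^2 - 864*x + 1296 = (x - 6)^4

Eigenvalues and multiplicities (the geometric multiplicity of λ is n − rank(A − λI), which equals the number of Jordan blocks for λ):
  λ = 6: algebraic multiplicity = 4, geometric multiplicity = 2

Determining the block sizes for each eigenvalue:
  λ = 6: with am = 4 and gm = 2, the partition is not yet determined (e.g. several partitions of 4 into 2 parts exist). Let N = A − (6)·I. Computing rank(N^1) = 2, rank(N^2) = 1, rank(N^3) = 0; the number of blocks of size ≥ j is rank(N^{j−1}) − rank(N^j), giving [2, 1, 1]. So we have 1 block(s) of size 3, 1 block(s) of size 1 → block sizes [3, 1]

Assembling the blocks gives a Jordan form
J =
  [6, 1, 0, 0]
  [0, 6, 1, 0]
  [0, 0, 6, 0]
  [0, 0, 0, 6]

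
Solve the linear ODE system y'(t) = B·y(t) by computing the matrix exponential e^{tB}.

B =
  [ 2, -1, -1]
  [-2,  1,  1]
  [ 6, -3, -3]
e^{tB} =
  [2*t + 1, -t, -t]
  [-2*t, t + 1, t]
  [6*t, -3*t, 1 - 3*t]

Strategy: write B = P · J · P⁻¹ where J is a Jordan canonical form, so e^{tB} = P · e^{tJ} · P⁻¹, and e^{tJ} can be computed block-by-block.

B has Jordan form
J =
  [0, 1, 0]
  [0, 0, 0]
  [0, 0, 0]
(up to reordering of blocks).

Per-block formulas:
  For a 1×1 block at λ = 0: exp(t · [0]) = [e^(0t)].
  For a 2×2 Jordan block J_2(0): exp(t · J_2(0)) = e^(0t)·(I + t·N), where N is the 2×2 nilpotent shift.

After assembling e^{tJ} and conjugating by P, we get:

e^{tB} =
  [2*t + 1, -t, -t]
  [-2*t, t + 1, t]
  [6*t, -3*t, 1 - 3*t]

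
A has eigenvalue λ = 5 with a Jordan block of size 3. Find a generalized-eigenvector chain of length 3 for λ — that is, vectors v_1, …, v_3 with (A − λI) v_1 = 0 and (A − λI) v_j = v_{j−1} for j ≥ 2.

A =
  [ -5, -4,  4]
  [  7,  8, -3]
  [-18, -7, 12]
A Jordan chain for λ = 5 of length 3:
v_1 = (0, 5, 5)ᵀ
v_2 = (-10, 7, -18)ᵀ
v_3 = (1, 0, 0)ᵀ

Let N = A − (5)·I. We want v_3 with N^3 v_3 = 0 but N^2 v_3 ≠ 0; then v_{j-1} := N · v_j for j = 3, …, 2.

Pick v_3 = (1, 0, 0)ᵀ.
Then v_2 = N · v_3 = (-10, 7, -18)ᵀ.
Then v_1 = N · v_2 = (0, 5, 5)ᵀ.

Sanity check: (A − (5)·I) v_1 = (0, 0, 0)ᵀ = 0. ✓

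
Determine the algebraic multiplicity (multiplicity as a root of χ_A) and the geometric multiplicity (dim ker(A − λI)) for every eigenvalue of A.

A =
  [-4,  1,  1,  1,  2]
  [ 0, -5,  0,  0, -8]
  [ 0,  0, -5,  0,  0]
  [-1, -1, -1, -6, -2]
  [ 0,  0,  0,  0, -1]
λ = -5: alg = 4, geom = 3; λ = -1: alg = 1, geom = 1

Step 1 — factor the characteristic polynomial to read off the algebraic multiplicities:
  χ_A(x) = (x + 1)*(x + 5)^4

Step 2 — compute geometric multiplicities via the rank-nullity identity g(λ) = n − rank(A − λI):
  rank(A − (-5)·I) = 2, so dim ker(A − (-5)·I) = n − 2 = 3
  rank(A − (-1)·I) = 4, so dim ker(A − (-1)·I) = n − 4 = 1

Summary:
  λ = -5: algebraic multiplicity = 4, geometric multiplicity = 3
  λ = -1: algebraic multiplicity = 1, geometric multiplicity = 1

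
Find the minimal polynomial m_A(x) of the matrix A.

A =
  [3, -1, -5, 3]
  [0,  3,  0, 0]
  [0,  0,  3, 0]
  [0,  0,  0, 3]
x^2 - 6*x + 9

The characteristic polynomial is χ_A(x) = (x - 3)^4, so the eigenvalues are known. The minimal polynomial is
  m_A(x) = Π_λ (x − λ)^{k_λ}
where k_λ is the size of the *largest* Jordan block for λ (equivalently, the smallest k with (A − λI)^k v = 0 for every generalised eigenvector v of λ).

  λ = 3: largest Jordan block has size 2, contributing (x − 3)^2

So m_A(x) = (x - 3)^2 = x^2 - 6*x + 9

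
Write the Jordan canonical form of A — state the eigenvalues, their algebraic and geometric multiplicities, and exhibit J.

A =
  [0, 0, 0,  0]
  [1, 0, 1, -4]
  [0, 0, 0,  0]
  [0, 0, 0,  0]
J_2(0) ⊕ J_1(0) ⊕ J_1(0)

The characteristic polynomial is
  det(x·I − A) = x^4

Eigenvalues and multiplicities (the geometric multiplicity of λ is n − rank(A − λI), which equals the number of Jordan blocks for λ):
  λ = 0: algebraic multiplicity = 4, geometric multiplicity = 3

Determining the block sizes for each eigenvalue:
  λ = 0: 3 blocks summing to 4 forces exactly one block of size 2 and the rest size 1 → block sizes [2, 1, 1]

Assembling the blocks gives a Jordan form
J =
  [0, 1, 0, 0]
  [0, 0, 0, 0]
  [0, 0, 0, 0]
  [0, 0, 0, 0]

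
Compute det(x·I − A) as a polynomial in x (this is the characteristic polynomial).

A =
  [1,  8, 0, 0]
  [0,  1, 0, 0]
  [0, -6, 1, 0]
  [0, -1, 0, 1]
x^4 - 4*x^3 + 6*x^2 - 4*x + 1

Expanding det(x·I − A) (e.g. by cofactor expansion or by noting that A is similar to its Jordan form J, which has the same characteristic polynomial as A) gives
  χ_A(x) = x^4 - 4*x^3 + 6*x^2 - 4*x + 1
which factors as (x - 1)^4. The eigenvalues (with algebraic multiplicities) are λ = 1 with multiplicity 4.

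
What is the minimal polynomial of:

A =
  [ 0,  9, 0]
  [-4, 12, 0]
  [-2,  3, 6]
x^2 - 12*x + 36

The characteristic polynomial is χ_A(x) = (x - 6)^3, so the eigenvalues are known. The minimal polynomial is
  m_A(x) = Π_λ (x − λ)^{k_λ}
where k_λ is the size of the *largest* Jordan block for λ (equivalently, the smallest k with (A − λI)^k v = 0 for every generalised eigenvector v of λ).

  λ = 6: largest Jordan block has size 2, contributing (x − 6)^2

So m_A(x) = (x - 6)^2 = x^2 - 12*x + 36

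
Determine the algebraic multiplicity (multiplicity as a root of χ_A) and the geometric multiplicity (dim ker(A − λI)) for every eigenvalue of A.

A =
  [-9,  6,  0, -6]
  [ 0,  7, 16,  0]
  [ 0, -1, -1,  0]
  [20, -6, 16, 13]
λ = 1: alg = 1, geom = 1; λ = 3: alg = 3, geom = 2

Step 1 — factor the characteristic polynomial to read off the algebraic multiplicities:
  χ_A(x) = (x - 3)^3*(x - 1)

Step 2 — compute geometric multiplicities via the rank-nullity identity g(λ) = n − rank(A − λI):
  rank(A − (1)·I) = 3, so dim ker(A − (1)·I) = n − 3 = 1
  rank(A − (3)·I) = 2, so dim ker(A − (3)·I) = n − 2 = 2

Summary:
  λ = 1: algebraic multiplicity = 1, geometric multiplicity = 1
  λ = 3: algebraic multiplicity = 3, geometric multiplicity = 2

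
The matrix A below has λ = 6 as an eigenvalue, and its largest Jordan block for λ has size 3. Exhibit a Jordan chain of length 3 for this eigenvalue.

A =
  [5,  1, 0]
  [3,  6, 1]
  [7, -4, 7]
A Jordan chain for λ = 6 of length 3:
v_1 = (4, 4, -12)ᵀ
v_2 = (-1, 3, 7)ᵀ
v_3 = (1, 0, 0)ᵀ

Let N = A − (6)·I. We want v_3 with N^3 v_3 = 0 but N^2 v_3 ≠ 0; then v_{j-1} := N · v_j for j = 3, …, 2.

Pick v_3 = (1, 0, 0)ᵀ.
Then v_2 = N · v_3 = (-1, 3, 7)ᵀ.
Then v_1 = N · v_2 = (4, 4, -12)ᵀ.

Sanity check: (A − (6)·I) v_1 = (0, 0, 0)ᵀ = 0. ✓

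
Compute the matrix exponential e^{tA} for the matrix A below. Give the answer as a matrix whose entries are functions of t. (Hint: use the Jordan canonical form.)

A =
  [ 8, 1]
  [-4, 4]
e^{tA} =
  [2*t*exp(6*t) + exp(6*t), t*exp(6*t)]
  [-4*t*exp(6*t), -2*t*exp(6*t) + exp(6*t)]

Strategy: write A = P · J · P⁻¹ where J is a Jordan canonical form, so e^{tA} = P · e^{tJ} · P⁻¹, and e^{tJ} can be computed block-by-block.

A has Jordan form
J =
  [6, 1]
  [0, 6]
(up to reordering of blocks).

Per-block formulas:
  For a 2×2 Jordan block J_2(6): exp(t · J_2(6)) = e^(6t)·(I + t·N), where N is the 2×2 nilpotent shift.

After assembling e^{tJ} and conjugating by P, we get:

e^{tA} =
  [2*t*exp(6*t) + exp(6*t), t*exp(6*t)]
  [-4*t*exp(6*t), -2*t*exp(6*t) + exp(6*t)]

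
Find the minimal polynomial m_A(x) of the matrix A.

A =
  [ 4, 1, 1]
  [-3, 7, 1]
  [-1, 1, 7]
x^3 - 18*x^2 + 108*x - 216

The characteristic polynomial is χ_A(x) = (x - 6)^3, so the eigenvalues are known. The minimal polynomial is
  m_A(x) = Π_λ (x − λ)^{k_λ}
where k_λ is the size of the *largest* Jordan block for λ (equivalently, the smallest k with (A − λI)^k v = 0 for every generalised eigenvector v of λ).

  λ = 6: largest Jordan block has size 3, contributing (x − 6)^3

So m_A(x) = (x - 6)^3 = x^3 - 18*x^2 + 108*x - 216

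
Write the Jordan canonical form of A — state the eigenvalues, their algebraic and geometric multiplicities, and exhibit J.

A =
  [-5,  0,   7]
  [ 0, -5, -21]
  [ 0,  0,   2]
J_1(-5) ⊕ J_1(-5) ⊕ J_1(2)

The characteristic polynomial is
  det(x·I − A) = x^3 + 8*x^2 + 5*x - 50 = (x - 2)*(x + 5)^2

Eigenvalues and multiplicities (the geometric multiplicity of λ is n − rank(A − λI), which equals the number of Jordan blocks for λ):
  λ = -5: algebraic multiplicity = 2, geometric multiplicity = 2
  λ = 2: algebraic multiplicity = 1, geometric multiplicity = 1

Determining the block sizes for each eigenvalue:
  λ = -5: gm = am = 2, so every block has size 1 → block sizes [1, 1]
  λ = 2: one block (gm = 1), so the single block has size am = 1 → block sizes [1]

Assembling the blocks gives a Jordan form
J =
  [-5,  0, 0]
  [ 0, -5, 0]
  [ 0,  0, 2]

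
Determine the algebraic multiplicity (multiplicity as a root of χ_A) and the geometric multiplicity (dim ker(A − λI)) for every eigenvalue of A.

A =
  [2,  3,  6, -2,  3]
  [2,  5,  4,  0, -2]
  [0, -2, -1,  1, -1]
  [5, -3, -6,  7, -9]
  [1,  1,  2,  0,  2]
λ = 3: alg = 5, geom = 3

Step 1 — factor the characteristic polynomial to read off the algebraic multiplicities:
  χ_A(x) = (x - 3)^5

Step 2 — compute geometric multiplicities via the rank-nullity identity g(λ) = n − rank(A − λI):
  rank(A − (3)·I) = 2, so dim ker(A − (3)·I) = n − 2 = 3

Summary:
  λ = 3: algebraic multiplicity = 5, geometric multiplicity = 3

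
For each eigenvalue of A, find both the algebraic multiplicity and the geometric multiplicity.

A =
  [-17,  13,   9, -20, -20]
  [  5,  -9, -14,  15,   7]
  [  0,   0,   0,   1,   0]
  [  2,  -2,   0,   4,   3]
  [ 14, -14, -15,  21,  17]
λ = -4: alg = 2, geom = 1; λ = 1: alg = 3, geom = 1

Step 1 — factor the characteristic polynomial to read off the algebraic multiplicities:
  χ_A(x) = (x - 1)^3*(x + 4)^2

Step 2 — compute geometric multiplicities via the rank-nullity identity g(λ) = n − rank(A − λI):
  rank(A − (-4)·I) = 4, so dim ker(A − (-4)·I) = n − 4 = 1
  rank(A − (1)·I) = 4, so dim ker(A − (1)·I) = n − 4 = 1

Summary:
  λ = -4: algebraic multiplicity = 2, geometric multiplicity = 1
  λ = 1: algebraic multiplicity = 3, geometric multiplicity = 1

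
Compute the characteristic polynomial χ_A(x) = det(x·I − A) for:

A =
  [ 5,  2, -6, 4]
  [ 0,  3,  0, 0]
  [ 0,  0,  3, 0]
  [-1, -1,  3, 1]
x^4 - 12*x^3 + 54*x^2 - 108*x + 81

Expanding det(x·I − A) (e.g. by cofactor expansion or by noting that A is similar to its Jordan form J, which has the same characteristic polynomial as A) gives
  χ_A(x) = x^4 - 12*x^3 + 54*x^2 - 108*x + 81
which factors as (x - 3)^4. The eigenvalues (with algebraic multiplicities) are λ = 3 with multiplicity 4.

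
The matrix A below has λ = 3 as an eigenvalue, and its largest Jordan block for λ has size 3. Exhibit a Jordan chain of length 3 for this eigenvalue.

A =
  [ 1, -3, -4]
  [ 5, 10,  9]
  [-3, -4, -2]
A Jordan chain for λ = 3 of length 3:
v_1 = (1, -2, 1)ᵀ
v_2 = (-2, 5, -3)ᵀ
v_3 = (1, 0, 0)ᵀ

Let N = A − (3)·I. We want v_3 with N^3 v_3 = 0 but N^2 v_3 ≠ 0; then v_{j-1} := N · v_j for j = 3, …, 2.

Pick v_3 = (1, 0, 0)ᵀ.
Then v_2 = N · v_3 = (-2, 5, -3)ᵀ.
Then v_1 = N · v_2 = (1, -2, 1)ᵀ.

Sanity check: (A − (3)·I) v_1 = (0, 0, 0)ᵀ = 0. ✓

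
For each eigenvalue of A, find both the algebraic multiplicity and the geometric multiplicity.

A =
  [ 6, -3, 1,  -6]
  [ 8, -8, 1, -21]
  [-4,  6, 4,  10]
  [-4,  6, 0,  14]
λ = 4: alg = 4, geom = 2

Step 1 — factor the characteristic polynomial to read off the algebraic multiplicities:
  χ_A(x) = (x - 4)^4

Step 2 — compute geometric multiplicities via the rank-nullity identity g(λ) = n − rank(A − λI):
  rank(A − (4)·I) = 2, so dim ker(A − (4)·I) = n − 2 = 2

Summary:
  λ = 4: algebraic multiplicity = 4, geometric multiplicity = 2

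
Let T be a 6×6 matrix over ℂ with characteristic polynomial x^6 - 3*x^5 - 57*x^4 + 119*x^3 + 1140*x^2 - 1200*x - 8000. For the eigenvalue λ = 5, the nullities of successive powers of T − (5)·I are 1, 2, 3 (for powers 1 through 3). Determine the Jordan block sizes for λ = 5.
Block sizes for λ = 5: [3]

From the dimensions of kernels of powers, the number of Jordan blocks of size at least j is d_j − d_{j−1} where d_j = dim ker(N^j) (with d_0 = 0). Computing the differences gives [1, 1, 1].
The number of blocks of size exactly k is (#blocks of size ≥ k) − (#blocks of size ≥ k + 1), so the partition is: 1 block(s) of size 3.
In nonincreasing order the block sizes are [3].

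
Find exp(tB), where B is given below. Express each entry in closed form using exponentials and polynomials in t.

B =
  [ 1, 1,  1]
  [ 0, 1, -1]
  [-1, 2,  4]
e^{tB} =
  [-t*exp(2*t) + exp(2*t), t*exp(2*t), t*exp(2*t)]
  [t^2*exp(2*t)/2, -t^2*exp(2*t)/2 - t*exp(2*t) + exp(2*t), -t^2*exp(2*t)/2 - t*exp(2*t)]
  [-t^2*exp(2*t)/2 - t*exp(2*t), t^2*exp(2*t)/2 + 2*t*exp(2*t), t^2*exp(2*t)/2 + 2*t*exp(2*t) + exp(2*t)]

Strategy: write B = P · J · P⁻¹ where J is a Jordan canonical form, so e^{tB} = P · e^{tJ} · P⁻¹, and e^{tJ} can be computed block-by-block.

B has Jordan form
J =
  [2, 1, 0]
  [0, 2, 1]
  [0, 0, 2]
(up to reordering of blocks).

Per-block formulas:
  For a 3×3 Jordan block J_3(2): exp(t · J_3(2)) = e^(2t)·(I + t·N + (t^2/2)·N^2), where N is the 3×3 nilpotent shift.

After assembling e^{tJ} and conjugating by P, we get:

e^{tB} =
  [-t*exp(2*t) + exp(2*t), t*exp(2*t), t*exp(2*t)]
  [t^2*exp(2*t)/2, -t^2*exp(2*t)/2 - t*exp(2*t) + exp(2*t), -t^2*exp(2*t)/2 - t*exp(2*t)]
  [-t^2*exp(2*t)/2 - t*exp(2*t), t^2*exp(2*t)/2 + 2*t*exp(2*t), t^2*exp(2*t)/2 + 2*t*exp(2*t) + exp(2*t)]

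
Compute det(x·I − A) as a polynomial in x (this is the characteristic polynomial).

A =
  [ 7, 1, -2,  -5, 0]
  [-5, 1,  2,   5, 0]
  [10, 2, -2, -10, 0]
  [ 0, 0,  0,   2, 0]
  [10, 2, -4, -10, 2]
x^5 - 10*x^4 + 40*x^3 - 80*x^2 + 80*x - 32

Expanding det(x·I − A) (e.g. by cofactor expansion or by noting that A is similar to its Jordan form J, which has the same characteristic polynomial as A) gives
  χ_A(x) = x^5 - 10*x^4 + 40*x^3 - 80*x^2 + 80*x - 32
which factors as (x - 2)^5. The eigenvalues (with algebraic multiplicities) are λ = 2 with multiplicity 5.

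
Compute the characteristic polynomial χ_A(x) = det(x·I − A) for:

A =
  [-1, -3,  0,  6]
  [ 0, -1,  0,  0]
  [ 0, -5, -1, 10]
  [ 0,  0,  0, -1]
x^4 + 4*x^3 + 6*x^2 + 4*x + 1

Expanding det(x·I − A) (e.g. by cofactor expansion or by noting that A is similar to its Jordan form J, which has the same characteristic polynomial as A) gives
  χ_A(x) = x^4 + 4*x^3 + 6*x^2 + 4*x + 1
which factors as (x + 1)^4. The eigenvalues (with algebraic multiplicities) are λ = -1 with multiplicity 4.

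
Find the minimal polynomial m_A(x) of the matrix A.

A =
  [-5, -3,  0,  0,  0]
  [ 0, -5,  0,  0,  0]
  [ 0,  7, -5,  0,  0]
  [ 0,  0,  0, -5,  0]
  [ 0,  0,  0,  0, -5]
x^2 + 10*x + 25

The characteristic polynomial is χ_A(x) = (x + 5)^5, so the eigenvalues are known. The minimal polynomial is
  m_A(x) = Π_λ (x − λ)^{k_λ}
where k_λ is the size of the *largest* Jordan block for λ (equivalently, the smallest k with (A − λI)^k v = 0 for every generalised eigenvector v of λ).

  λ = -5: largest Jordan block has size 2, contributing (x + 5)^2

So m_A(x) = (x + 5)^2 = x^2 + 10*x + 25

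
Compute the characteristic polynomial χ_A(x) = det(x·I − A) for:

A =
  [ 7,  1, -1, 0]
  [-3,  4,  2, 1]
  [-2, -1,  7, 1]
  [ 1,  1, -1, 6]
x^4 - 24*x^3 + 216*x^2 - 864*x + 1296

Expanding det(x·I − A) (e.g. by cofactor expansion or by noting that A is similar to its Jordan form J, which has the same characteristic polynomial as A) gives
  χ_A(x) = x^4 - 24*x^3 + 216*x^2 - 864*x + 1296
which factors as (x - 6)^4. The eigenvalues (with algebraic multiplicities) are λ = 6 with multiplicity 4.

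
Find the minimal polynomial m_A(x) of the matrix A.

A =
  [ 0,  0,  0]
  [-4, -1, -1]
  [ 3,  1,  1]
x^3

The characteristic polynomial is χ_A(x) = x^3, so the eigenvalues are known. The minimal polynomial is
  m_A(x) = Π_λ (x − λ)^{k_λ}
where k_λ is the size of the *largest* Jordan block for λ (equivalently, the smallest k with (A − λI)^k v = 0 for every generalised eigenvector v of λ).

  λ = 0: largest Jordan block has size 3, contributing (x − 0)^3

So m_A(x) = x^3 = x^3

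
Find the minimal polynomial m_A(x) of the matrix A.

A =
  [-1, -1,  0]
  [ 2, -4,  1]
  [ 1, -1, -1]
x^3 + 6*x^2 + 12*x + 8

The characteristic polynomial is χ_A(x) = (x + 2)^3, so the eigenvalues are known. The minimal polynomial is
  m_A(x) = Π_λ (x − λ)^{k_λ}
where k_λ is the size of the *largest* Jordan block for λ (equivalently, the smallest k with (A − λI)^k v = 0 for every generalised eigenvector v of λ).

  λ = -2: largest Jordan block has size 3, contributing (x + 2)^3

So m_A(x) = (x + 2)^3 = x^3 + 6*x^2 + 12*x + 8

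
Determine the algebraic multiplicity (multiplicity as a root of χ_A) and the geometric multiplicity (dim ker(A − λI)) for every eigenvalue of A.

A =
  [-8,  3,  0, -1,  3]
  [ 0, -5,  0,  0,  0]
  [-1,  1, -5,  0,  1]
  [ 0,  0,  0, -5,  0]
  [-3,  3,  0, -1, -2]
λ = -5: alg = 5, geom = 3

Step 1 — factor the characteristic polynomial to read off the algebraic multiplicities:
  χ_A(x) = (x + 5)^5

Step 2 — compute geometric multiplicities via the rank-nullity identity g(λ) = n − rank(A − λI):
  rank(A − (-5)·I) = 2, so dim ker(A − (-5)·I) = n − 2 = 3

Summary:
  λ = -5: algebraic multiplicity = 5, geometric multiplicity = 3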